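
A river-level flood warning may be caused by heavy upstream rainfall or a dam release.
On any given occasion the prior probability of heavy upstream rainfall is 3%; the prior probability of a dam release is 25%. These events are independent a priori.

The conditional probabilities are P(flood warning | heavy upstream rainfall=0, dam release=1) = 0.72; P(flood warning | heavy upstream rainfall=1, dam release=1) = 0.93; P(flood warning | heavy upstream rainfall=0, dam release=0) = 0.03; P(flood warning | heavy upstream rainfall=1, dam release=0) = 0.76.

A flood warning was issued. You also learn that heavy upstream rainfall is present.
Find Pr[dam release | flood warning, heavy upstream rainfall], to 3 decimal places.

P(flood warning | heavy upstream rainfall) = 0.76·0.75 + 0.93·0.25 = 0.570000 + 0.232500 = 0.802500
The dam release-present share is 0.93·0.25 = 0.232500.
So P(dam release | flood warning, heavy upstream rainfall) = 0.232500/0.802500 ≈ 0.290.

Pr[dam release | flood warning, heavy upstream rainfall] ≈ 0.290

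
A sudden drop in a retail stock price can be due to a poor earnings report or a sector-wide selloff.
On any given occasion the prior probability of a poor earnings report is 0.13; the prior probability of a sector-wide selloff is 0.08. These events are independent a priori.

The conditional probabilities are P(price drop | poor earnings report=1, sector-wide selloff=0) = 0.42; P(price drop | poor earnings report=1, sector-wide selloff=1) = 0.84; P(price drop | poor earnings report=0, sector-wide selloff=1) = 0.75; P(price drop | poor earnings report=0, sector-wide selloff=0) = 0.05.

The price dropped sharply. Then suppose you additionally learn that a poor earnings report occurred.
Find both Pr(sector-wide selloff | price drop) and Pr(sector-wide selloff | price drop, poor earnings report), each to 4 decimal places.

Pr(sector-wide selloff | price drop) ≈ 0.4030; Pr(sector-wide selloff | price drop, poor earnings report) ≈ 0.1481

By total probability over the 4 (poor earnings report, sector-wide selloff) configurations:
  P(price drop) = 0.05×0.87×0.92 + 0.75×0.87×0.08 + 0.42×0.13×0.92 + 0.84×0.13×0.08
        = 0.040020 + 0.052200 + 0.050232 + 0.008736 = 0.151188
Configurations with sector-wide selloff contribute 0.060936, so
  P(sector-wide selloff | price drop) = 0.060936 / 0.151188 ≈ 0.4030

Now also conditioning on poor earnings report=true:
P(price drop | poor earnings report) = 0.42×0.92 + 0.84×0.08 = 0.386400 + 0.067200 = 0.453600
Of this, 0.067200 comes from 0.84×0.08 (the sector-wide selloff=true cases).
Hence the posterior is 0.067200/0.453600 ≈ 0.1481.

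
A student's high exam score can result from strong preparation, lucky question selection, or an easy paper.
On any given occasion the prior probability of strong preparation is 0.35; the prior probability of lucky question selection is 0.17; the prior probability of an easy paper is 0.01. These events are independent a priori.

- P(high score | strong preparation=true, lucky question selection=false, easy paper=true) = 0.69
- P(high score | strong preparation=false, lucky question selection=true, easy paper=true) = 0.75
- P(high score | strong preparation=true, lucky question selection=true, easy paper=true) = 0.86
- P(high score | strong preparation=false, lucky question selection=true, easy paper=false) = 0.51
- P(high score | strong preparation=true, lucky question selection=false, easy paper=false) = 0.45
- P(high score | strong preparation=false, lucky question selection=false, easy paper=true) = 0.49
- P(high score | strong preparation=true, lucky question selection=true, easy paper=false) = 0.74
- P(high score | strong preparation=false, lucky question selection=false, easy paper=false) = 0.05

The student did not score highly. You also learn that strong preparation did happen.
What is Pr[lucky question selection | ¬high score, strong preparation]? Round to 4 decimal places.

Pr[lucky question selection | ¬high score, strong preparation] ≈ 0.0883

By total probability over the 4 (lucky question selection, easy paper) configurations:
  P(¬high score | strong preparation) = 0.55*0.83*0.99 + 0.31*0.83*0.01 + 0.26*0.17*0.99 + 0.14*0.17*0.01
        = 0.451935 + 0.002573 + 0.043758 + 0.000238 = 0.498504
The terms with lucky question selection present sum to 0.043996, so
  P(lucky question selection | ¬high score, strong preparation) = 0.043996 / 0.498504 ≈ 0.0883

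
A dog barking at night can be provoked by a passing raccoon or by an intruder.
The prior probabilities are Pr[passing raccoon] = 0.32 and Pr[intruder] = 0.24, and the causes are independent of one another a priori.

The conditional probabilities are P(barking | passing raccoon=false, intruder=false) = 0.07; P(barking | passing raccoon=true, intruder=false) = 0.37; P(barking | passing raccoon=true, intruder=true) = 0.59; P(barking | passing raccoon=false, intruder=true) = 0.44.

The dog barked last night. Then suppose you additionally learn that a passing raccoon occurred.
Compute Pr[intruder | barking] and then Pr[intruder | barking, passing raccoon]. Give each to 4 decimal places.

By total probability over the 4 (passing raccoon, intruder) configurations:
  P(barking) = 0.07×0.68×0.76 + 0.44×0.68×0.24 + 0.37×0.32×0.76 + 0.59×0.32×0.24
        = 0.036176 + 0.071808 + 0.089984 + 0.045312 = 0.243280
Keeping only the intruder-present terms gives 0.117120, so
  P(intruder | barking) = 0.117120 / 0.243280 ≈ 0.4814

With the extra evidence:
For the numerator, keep only intruder=true terms: 0.59·0.24 = 0.141600
Normalizer over all consistent configurations: 0.37·0.76 + 0.59·0.24 = 0.422800
P(intruder | barking, passing raccoon) = 0.141600/0.422800 ≈ 0.3349
The drop from 0.4814 to 0.3349 is the explaining-away (discounting) effect.

Pr[intruder | barking] ≈ 0.4814; Pr[intruder | barking, passing raccoon] ≈ 0.3349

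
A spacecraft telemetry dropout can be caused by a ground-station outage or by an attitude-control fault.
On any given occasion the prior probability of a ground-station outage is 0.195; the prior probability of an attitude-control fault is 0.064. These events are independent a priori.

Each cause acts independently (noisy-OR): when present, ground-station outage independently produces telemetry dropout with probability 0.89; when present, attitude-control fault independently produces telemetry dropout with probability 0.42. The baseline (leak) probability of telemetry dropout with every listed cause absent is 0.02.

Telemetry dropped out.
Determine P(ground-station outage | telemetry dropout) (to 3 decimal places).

P(ground-station outage | telemetry dropout) ≈ 0.824

Under noisy-OR, P(telemetry dropout | causes) = 1 − (1−0.02)·∏(1−qᵢ) over the active causes.
Weight on ground-station outage=true, given the evidence: 0.162844 + 0.011700 = 0.174544
Denominator P(telemetry dropout): 0.02·0.805·0.936 + 0.4316·0.805·0.064 + 0.8922·0.195·0.936 + 0.937476·0.195·0.064 = 0.211850
P(ground-station outage | telemetry dropout) = 0.174544/0.211850 ≈ 0.824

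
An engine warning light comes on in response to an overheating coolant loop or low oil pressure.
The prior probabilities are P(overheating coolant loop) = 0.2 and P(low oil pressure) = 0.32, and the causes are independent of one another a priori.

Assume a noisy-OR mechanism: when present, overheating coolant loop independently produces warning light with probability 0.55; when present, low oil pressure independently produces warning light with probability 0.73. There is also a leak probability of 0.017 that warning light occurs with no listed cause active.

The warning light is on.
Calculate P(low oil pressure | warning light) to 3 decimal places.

Under noisy-OR, P(warning light | causes) = 1 − (1−0.017)·∏(1−qᵢ) over the active causes.
P(warning light) = 0.017*0.8*0.68 + 0.73459*0.8*0.32 + 0.55765*0.2*0.68 + 0.880566*0.2*0.32 = 0.009248 + 0.188055 + 0.075840 + 0.056356 = 0.329499
Restricting to configurations with low oil pressure present: 0.188055 + 0.056356 = 0.244411.
P(low oil pressure | warning light) = 0.244411 / 0.329499 ≈ 0.742

P(low oil pressure | warning light) ≈ 0.742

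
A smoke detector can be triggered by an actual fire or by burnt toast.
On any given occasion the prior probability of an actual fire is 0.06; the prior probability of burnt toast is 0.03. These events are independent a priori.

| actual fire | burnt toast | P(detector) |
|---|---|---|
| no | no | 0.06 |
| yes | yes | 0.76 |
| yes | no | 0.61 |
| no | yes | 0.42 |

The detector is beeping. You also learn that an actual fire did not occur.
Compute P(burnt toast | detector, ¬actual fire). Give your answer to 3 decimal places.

P(detector | ¬actual fire) = 0.06·0.97 + 0.42·0.03 = 0.058200 + 0.012600 = 0.070800
Restricting to configurations with burnt toast present: 0.42·0.03 = 0.012600.
P(burnt toast | detector, ¬actual fire) = 0.012600 / 0.070800 ≈ 0.178

P(burnt toast | detector, ¬actual fire) ≈ 0.178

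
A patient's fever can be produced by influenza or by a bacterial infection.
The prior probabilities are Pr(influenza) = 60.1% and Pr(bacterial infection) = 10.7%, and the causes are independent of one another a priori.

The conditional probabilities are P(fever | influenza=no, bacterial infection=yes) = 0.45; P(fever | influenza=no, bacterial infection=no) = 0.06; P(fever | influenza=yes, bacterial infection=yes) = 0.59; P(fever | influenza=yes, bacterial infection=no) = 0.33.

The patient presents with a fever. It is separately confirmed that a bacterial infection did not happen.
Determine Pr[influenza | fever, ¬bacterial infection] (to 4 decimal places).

For the numerator, keep only influenza=true terms: 0.33×0.601 = 0.198330
Denominator P(fever | ¬bacterial infection): 0.06×0.399 + 0.33×0.601 = 0.222270
P(influenza | fever, ¬bacterial infection) = 0.198330/0.222270 ≈ 0.8923

Pr[influenza | fever, ¬bacterial infection] ≈ 0.8923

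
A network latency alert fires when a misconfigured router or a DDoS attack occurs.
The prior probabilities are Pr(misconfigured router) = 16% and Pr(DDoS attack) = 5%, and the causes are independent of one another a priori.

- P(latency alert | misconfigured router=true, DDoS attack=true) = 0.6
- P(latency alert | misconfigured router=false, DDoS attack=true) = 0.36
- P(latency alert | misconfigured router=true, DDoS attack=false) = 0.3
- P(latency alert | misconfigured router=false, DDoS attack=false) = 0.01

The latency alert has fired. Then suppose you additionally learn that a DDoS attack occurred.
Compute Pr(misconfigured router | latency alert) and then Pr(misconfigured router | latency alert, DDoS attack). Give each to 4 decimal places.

Sum P(latency alert|·) weighted by the priors over the 4 (misconfigured router, DDoS attack) configurations:
  P(latency alert) = 0.01*0.84*0.95 + 0.36*0.84*0.05 + 0.3*0.16*0.95 + 0.6*0.16*0.05
        = 0.007980 + 0.015120 + 0.045600 + 0.004800 = 0.073500
Keeping only the misconfigured router-present terms gives 0.050400, so
  P(misconfigured router | latency alert) = 0.050400 / 0.073500 ≈ 0.6857

With the extra evidence:
P(latency alert | DDoS attack) = 0.36·0.84 + 0.6·0.16 = 0.302400 + 0.096000 = 0.398400
Restricting to configurations with misconfigured router present: 0.6·0.16 = 0.096000.
P(misconfigured router | latency alert, DDoS attack) = 0.096000 / 0.398400 ≈ 0.2410
Conditioning on DDoS attack lowers the posterior on misconfigured router: the classic explaining-away effect in a common-effect structure.

Pr(misconfigured router | latency alert) ≈ 0.6857; Pr(misconfigured router | latency alert, DDoS attack) ≈ 0.2410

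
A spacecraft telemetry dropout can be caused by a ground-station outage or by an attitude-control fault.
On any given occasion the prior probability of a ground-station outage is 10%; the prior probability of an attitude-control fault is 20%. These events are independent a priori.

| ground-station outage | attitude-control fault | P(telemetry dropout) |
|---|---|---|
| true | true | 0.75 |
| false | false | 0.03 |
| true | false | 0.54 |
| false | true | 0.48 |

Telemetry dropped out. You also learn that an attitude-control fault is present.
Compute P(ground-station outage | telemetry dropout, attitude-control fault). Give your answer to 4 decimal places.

P(ground-station outage | telemetry dropout, attitude-control fault) ≈ 0.1479

P(telemetry dropout | attitude-control fault) = 0.48*0.9 + 0.75*0.1 = 0.432000 + 0.075000 = 0.507000
Restricting to configurations with ground-station outage present: 0.75*0.1 = 0.075000.
So P(ground-station outage | telemetry dropout, attitude-control fault) = 0.075000/0.507000 ≈ 0.1479.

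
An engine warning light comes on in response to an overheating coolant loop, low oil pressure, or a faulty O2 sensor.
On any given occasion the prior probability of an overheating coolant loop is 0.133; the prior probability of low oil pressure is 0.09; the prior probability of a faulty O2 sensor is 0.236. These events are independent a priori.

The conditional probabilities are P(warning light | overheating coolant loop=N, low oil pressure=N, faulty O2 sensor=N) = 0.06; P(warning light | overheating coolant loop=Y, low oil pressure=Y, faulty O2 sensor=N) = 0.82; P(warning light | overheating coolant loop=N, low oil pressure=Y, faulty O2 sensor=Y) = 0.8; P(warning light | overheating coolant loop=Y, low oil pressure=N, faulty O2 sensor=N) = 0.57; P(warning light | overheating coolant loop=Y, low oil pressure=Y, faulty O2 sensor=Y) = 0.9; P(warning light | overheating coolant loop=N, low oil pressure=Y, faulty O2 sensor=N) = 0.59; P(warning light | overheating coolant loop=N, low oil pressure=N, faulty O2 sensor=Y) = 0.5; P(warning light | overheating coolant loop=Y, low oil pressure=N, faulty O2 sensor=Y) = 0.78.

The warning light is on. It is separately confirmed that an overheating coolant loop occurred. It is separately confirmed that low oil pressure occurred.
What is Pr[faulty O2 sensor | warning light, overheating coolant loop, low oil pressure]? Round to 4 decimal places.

Pr[faulty O2 sensor | warning light, overheating coolant loop, low oil pressure] ≈ 0.2532

Numerator (weight on configurations with faulty O2 sensor): 0.9*0.236 = 0.212400
Denominator P(warning light | overheating coolant loop, low oil pressure): 0.82*0.764 + 0.9*0.236 = 0.838880
Posterior = 0.212400 / 0.838880 ≈ 0.2532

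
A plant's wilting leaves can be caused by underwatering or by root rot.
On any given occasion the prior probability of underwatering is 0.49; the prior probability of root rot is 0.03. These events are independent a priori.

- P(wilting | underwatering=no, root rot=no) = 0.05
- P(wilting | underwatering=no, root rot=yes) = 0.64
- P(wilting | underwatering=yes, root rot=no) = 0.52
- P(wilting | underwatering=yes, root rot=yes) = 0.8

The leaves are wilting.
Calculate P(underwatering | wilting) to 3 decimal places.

P(wilting) = 0.05·0.51·0.97 + 0.64·0.51·0.03 + 0.52·0.49·0.97 + 0.8·0.49·0.03 = 0.024735 + 0.009792 + 0.247156 + 0.011760 = 0.293443
Of this, 0.258916 comes from 0.247156 + 0.011760 (the underwatering=true cases).
Hence the posterior is 0.258916/0.293443 ≈ 0.882.

P(underwatering | wilting) ≈ 0.882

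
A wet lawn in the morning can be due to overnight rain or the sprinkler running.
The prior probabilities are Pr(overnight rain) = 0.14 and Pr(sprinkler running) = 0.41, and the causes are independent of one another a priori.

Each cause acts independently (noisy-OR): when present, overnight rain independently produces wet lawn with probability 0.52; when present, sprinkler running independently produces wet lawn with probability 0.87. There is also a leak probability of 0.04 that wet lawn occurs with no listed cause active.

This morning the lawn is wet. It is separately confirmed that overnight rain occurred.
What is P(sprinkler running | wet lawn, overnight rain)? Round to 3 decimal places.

Under noisy-OR, P(wet lawn | causes) = 1 − (1−0.04)·∏(1−qᵢ) over the active causes.
P(wet lawn | overnight rain) = 0.5392×0.59 + 0.940096×0.41 = 0.318128 + 0.385439 = 0.703567
Of this, 0.385439 comes from 0.940096×0.41 (the sprinkler running=true cases).
P(sprinkler running | wet lawn, overnight rain) = 0.385439 / 0.703567 ≈ 0.548

P(sprinkler running | wet lawn, overnight rain) ≈ 0.548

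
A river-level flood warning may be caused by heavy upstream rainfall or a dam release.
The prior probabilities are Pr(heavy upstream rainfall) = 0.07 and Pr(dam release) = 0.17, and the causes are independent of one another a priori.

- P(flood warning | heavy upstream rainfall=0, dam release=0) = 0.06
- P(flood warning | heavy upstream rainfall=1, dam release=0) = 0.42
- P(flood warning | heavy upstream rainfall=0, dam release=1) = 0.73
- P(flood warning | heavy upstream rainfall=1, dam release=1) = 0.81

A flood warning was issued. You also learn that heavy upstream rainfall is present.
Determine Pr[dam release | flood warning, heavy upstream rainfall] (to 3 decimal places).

P(flood warning | heavy upstream rainfall) = 0.42*0.83 + 0.81*0.17 = 0.348600 + 0.137700 = 0.486300
Restricting to configurations with dam release present: 0.81*0.17 = 0.137700.
P(dam release | flood warning, heavy upstream rainfall) = 0.137700 / 0.486300 ≈ 0.283

Pr[dam release | flood warning, heavy upstream rainfall] ≈ 0.283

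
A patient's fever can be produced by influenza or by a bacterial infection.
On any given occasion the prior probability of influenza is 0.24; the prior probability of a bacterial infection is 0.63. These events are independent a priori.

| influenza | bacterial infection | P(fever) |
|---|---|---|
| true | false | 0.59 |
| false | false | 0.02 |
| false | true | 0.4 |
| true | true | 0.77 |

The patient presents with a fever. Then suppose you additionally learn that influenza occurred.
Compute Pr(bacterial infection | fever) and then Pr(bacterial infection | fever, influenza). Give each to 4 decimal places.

For the numerator, keep only bacterial infection=true terms: 0.191520 + 0.116424 = 0.307944
Normalizer over all consistent configurations: 0.02*0.76*0.37 + 0.4*0.76*0.63 + 0.59*0.24*0.37 + 0.77*0.24*0.63 = 0.365960
Posterior = 0.307944 / 0.365960 ≈ 0.8415

Now condition on the additional information:
Weight on bacterial infection=true, given the evidence: 0.77×0.63 = 0.485100
Normalizer over all consistent configurations: 0.59×0.37 + 0.77×0.63 = 0.703400
P(bacterial infection | fever, influenza) = 0.485100/0.703400 ≈ 0.6897

Pr(bacterial infection | fever) ≈ 0.8415; Pr(bacterial infection | fever, influenza) ≈ 0.6897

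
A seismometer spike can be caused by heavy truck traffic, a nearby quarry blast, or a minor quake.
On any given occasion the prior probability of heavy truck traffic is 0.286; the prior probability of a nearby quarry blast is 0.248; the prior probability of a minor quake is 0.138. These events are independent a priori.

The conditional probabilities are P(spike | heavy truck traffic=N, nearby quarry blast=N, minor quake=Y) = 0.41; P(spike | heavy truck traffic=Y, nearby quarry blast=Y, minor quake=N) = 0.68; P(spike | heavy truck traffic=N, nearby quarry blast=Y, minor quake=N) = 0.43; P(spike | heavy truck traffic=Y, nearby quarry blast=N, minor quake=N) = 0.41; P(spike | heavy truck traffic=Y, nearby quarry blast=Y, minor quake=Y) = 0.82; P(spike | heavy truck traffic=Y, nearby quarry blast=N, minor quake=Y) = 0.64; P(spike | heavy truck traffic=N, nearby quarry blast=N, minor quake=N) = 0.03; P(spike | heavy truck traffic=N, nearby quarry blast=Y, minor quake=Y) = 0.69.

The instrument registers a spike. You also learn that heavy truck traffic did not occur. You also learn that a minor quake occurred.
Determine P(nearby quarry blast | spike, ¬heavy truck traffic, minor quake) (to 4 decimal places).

P(nearby quarry blast | spike, ¬heavy truck traffic, minor quake) ≈ 0.3569

Enumerate both values of nearby quarry blast and weight by the priors:
  P(spike | ¬heavy truck traffic, minor quake) = 0.41*0.752 + 0.69*0.248
        = 0.308320 + 0.171120 = 0.479440
Keeping only the nearby quarry blast-present terms gives 0.171120, so
  P(nearby quarry blast | spike, ¬heavy truck traffic, minor quake) = 0.171120 / 0.479440 ≈ 0.3569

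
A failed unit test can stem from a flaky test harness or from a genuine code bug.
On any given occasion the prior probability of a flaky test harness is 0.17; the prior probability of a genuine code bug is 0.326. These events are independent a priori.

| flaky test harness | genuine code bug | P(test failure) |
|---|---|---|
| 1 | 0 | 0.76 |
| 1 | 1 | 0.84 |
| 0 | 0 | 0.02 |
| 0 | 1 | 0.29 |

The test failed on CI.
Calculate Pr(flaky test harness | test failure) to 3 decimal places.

Numerator (weight on configurations with flaky test harness): 0.087081 + 0.046553 = 0.133634
Normalizer over all consistent configurations: 0.02·0.83·0.674 + 0.29·0.83·0.326 + 0.76·0.17·0.674 + 0.84·0.17·0.326 = 0.223290
P(flaky test harness | test failure) = 0.133634/0.223290 ≈ 0.598

Pr(flaky test harness | test failure) ≈ 0.598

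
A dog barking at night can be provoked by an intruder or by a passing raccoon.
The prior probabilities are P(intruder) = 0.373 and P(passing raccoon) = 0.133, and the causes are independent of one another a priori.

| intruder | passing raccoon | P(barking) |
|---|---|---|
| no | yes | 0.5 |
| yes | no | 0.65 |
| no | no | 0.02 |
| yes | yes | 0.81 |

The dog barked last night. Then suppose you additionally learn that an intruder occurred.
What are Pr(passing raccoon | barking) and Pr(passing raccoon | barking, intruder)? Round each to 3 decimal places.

For the numerator, keep only passing raccoon=true terms: 0.041696 + 0.040183 = 0.081879
The normalizing constant is 0.02*0.627*0.867 + 0.5*0.627*0.133 + 0.65*0.373*0.867 + 0.81*0.373*0.133 = 0.302955
P(passing raccoon | barking) = 0.081879/0.302955 ≈ 0.270

With the extra evidence:
P(barking | intruder) = 0.65·0.867 + 0.81·0.133 = 0.563550 + 0.107730 = 0.671280
Of this, 0.107730 comes from 0.81·0.133 (the passing raccoon=true cases).
P(passing raccoon | barking, intruder) = 0.107730 / 0.671280 ≈ 0.160

Pr(passing raccoon | barking) ≈ 0.270; Pr(passing raccoon | barking, intruder) ≈ 0.160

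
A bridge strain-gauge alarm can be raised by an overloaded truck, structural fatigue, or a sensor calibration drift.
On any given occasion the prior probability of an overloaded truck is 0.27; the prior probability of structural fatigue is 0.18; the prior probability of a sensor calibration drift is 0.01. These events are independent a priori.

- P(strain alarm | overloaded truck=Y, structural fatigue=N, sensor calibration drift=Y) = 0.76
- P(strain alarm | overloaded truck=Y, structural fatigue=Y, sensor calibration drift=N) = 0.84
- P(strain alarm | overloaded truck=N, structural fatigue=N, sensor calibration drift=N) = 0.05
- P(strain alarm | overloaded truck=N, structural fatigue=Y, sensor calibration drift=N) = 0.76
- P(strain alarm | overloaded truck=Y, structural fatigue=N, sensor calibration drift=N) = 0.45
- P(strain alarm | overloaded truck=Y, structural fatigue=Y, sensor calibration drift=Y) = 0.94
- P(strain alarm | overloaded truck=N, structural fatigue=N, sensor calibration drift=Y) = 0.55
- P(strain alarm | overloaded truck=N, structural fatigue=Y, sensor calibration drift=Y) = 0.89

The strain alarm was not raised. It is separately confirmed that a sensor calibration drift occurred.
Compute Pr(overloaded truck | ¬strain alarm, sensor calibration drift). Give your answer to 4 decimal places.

P(¬strain alarm | sensor calibration drift) = 0.45·0.73·0.82 + 0.11·0.73·0.18 + 0.24·0.27·0.82 + 0.06·0.27·0.18 = 0.269370 + 0.014454 + 0.053136 + 0.002916 = 0.339876
Restricting to configurations with overloaded truck present: 0.053136 + 0.002916 = 0.056052.
So P(overloaded truck | ¬strain alarm, sensor calibration drift) = 0.056052/0.339876 ≈ 0.1649.

Pr(overloaded truck | ¬strain alarm, sensor calibration drift) ≈ 0.1649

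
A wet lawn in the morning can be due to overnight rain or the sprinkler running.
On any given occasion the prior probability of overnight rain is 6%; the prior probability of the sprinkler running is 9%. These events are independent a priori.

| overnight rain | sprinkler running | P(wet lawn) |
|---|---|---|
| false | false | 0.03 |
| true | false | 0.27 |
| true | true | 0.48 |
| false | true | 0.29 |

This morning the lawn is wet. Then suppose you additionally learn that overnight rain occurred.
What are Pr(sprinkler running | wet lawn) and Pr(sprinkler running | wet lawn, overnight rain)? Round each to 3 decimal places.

P(wet lawn) = 0.03*0.94*0.91 + 0.29*0.94*0.09 + 0.27*0.06*0.91 + 0.48*0.06*0.09 = 0.025662 + 0.024534 + 0.014742 + 0.002592 = 0.067530
The sprinkler running-present share is 0.024534 + 0.002592 = 0.027126.
P(sprinkler running | wet lawn) = 0.027126 / 0.067530 ≈ 0.402

With the extra evidence:
Enumerate both values of sprinkler running and weight by the priors:
  P(wet lawn | overnight rain) = 0.27·0.91 + 0.48·0.09
        = 0.245700 + 0.043200 = 0.288900
Keeping only the sprinkler running-present terms gives 0.043200, so
  P(sprinkler running | wet lawn, overnight rain) = 0.043200 / 0.288900 ≈ 0.150

Pr(sprinkler running | wet lawn) ≈ 0.402; Pr(sprinkler running | wet lawn, overnight rain) ≈ 0.150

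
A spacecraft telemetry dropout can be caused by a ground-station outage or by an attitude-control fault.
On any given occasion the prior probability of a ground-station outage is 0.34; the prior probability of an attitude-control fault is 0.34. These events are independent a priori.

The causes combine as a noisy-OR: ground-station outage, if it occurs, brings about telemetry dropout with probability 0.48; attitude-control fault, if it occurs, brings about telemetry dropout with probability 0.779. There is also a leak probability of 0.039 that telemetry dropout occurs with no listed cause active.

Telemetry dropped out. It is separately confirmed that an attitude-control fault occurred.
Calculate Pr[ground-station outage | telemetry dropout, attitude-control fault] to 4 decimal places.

Pr[ground-station outage | telemetry dropout, attitude-control fault] ≈ 0.3678

Under noisy-OR, P(telemetry dropout | causes) = 1 − (1−0.039)·∏(1−qᵢ) over the active causes.
P(telemetry dropout | attitude-control fault) = 0.787619*0.66 + 0.889562*0.34 = 0.519829 + 0.302451 = 0.822280
Of this, 0.302451 comes from 0.889562*0.34 (the ground-station outage=true cases).
P(ground-station outage | telemetry dropout, attitude-control fault) = 0.302451 / 0.822280 ≈ 0.3678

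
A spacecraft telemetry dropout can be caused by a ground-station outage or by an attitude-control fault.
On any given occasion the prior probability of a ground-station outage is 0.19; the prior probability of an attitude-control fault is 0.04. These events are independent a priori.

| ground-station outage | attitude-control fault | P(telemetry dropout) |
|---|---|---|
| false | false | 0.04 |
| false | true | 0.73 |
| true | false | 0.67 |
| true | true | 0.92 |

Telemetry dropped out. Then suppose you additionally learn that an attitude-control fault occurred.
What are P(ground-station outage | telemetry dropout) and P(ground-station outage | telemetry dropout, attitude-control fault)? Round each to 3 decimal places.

P(ground-station outage | telemetry dropout) ≈ 0.702; P(ground-station outage | telemetry dropout, attitude-control fault) ≈ 0.228

Numerator (weight on configurations with ground-station outage): 0.122208 + 0.006992 = 0.129200
Normalizer over all consistent configurations: 0.04*0.81*0.96 + 0.73*0.81*0.04 + 0.67*0.19*0.96 + 0.92*0.19*0.04 = 0.183956
Posterior = 0.129200 / 0.183956 ≈ 0.702

Now also conditioning on attitude-control fault=true:
Numerator (weight on configurations with ground-station outage): 0.92*0.19 = 0.174800
The normalizing constant is 0.73*0.81 + 0.92*0.19 = 0.766100
P(ground-station outage | telemetry dropout, attitude-control fault) = 0.174800/0.766100 ≈ 0.228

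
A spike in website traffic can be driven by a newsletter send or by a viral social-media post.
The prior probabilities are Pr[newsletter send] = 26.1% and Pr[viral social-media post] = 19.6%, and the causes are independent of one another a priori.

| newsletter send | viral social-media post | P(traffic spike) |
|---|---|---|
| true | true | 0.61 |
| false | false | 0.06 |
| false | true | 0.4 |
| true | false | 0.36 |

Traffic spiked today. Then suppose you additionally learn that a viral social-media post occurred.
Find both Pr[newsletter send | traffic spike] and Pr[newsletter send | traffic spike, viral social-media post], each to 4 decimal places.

Pr[newsletter send | traffic spike] ≈ 0.5328; Pr[newsletter send | traffic spike, viral social-media post] ≈ 0.3501

Sum P(traffic spike|·) weighted by the priors over the 4 (newsletter send, viral social-media post) configurations:
  P(traffic spike) = 0.06*0.739*0.804 + 0.4*0.739*0.196 + 0.36*0.261*0.804 + 0.61*0.261*0.196
        = 0.035649 + 0.057938 + 0.075544 + 0.031205 = 0.200336
Keeping only the newsletter send-present terms gives 0.106749, so
  P(newsletter send | traffic spike) = 0.106749 / 0.200336 ≈ 0.5328

With the extra evidence:
By total probability over both values of newsletter send:
  P(traffic spike | viral social-media post) = 0.4×0.739 + 0.61×0.261
        = 0.295600 + 0.159210 = 0.454810
Configurations with newsletter send contribute 0.159210, so
  P(newsletter send | traffic spike, viral social-media post) = 0.159210 / 0.454810 ≈ 0.3501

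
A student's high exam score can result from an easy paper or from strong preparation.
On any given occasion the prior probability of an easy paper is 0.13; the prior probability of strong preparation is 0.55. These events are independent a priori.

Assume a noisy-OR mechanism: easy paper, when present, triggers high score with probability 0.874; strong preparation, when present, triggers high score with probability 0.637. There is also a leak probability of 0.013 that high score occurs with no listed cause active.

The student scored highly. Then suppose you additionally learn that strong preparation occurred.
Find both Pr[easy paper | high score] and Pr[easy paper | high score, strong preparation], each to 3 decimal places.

Pr[easy paper | high score] ≈ 0.277; Pr[easy paper | high score, strong preparation] ≈ 0.182

Under noisy-OR, P(high score | causes) = 1 − (1−0.013)·∏(1−qᵢ) over the active causes.
By total probability over the 4 (easy paper, strong preparation) configurations:
  P(high score) = 0.013·0.87·0.45 + 0.641719·0.87·0.55 + 0.875638·0.13·0.45 + 0.954857·0.13·0.55
        = 0.005089 + 0.307063 + 0.051225 + 0.068272 = 0.431649
The terms with easy paper present sum to 0.119497, so
  P(easy paper | high score) = 0.119497 / 0.431649 ≈ 0.277

Now also conditioning on strong preparation=true:
Numerator (weight on configurations with easy paper): 0.954857*0.13 = 0.124131
The normalizing constant is 0.641719*0.87 + 0.954857*0.13 = 0.682427
Posterior = 0.124131 / 0.682427 ≈ 0.182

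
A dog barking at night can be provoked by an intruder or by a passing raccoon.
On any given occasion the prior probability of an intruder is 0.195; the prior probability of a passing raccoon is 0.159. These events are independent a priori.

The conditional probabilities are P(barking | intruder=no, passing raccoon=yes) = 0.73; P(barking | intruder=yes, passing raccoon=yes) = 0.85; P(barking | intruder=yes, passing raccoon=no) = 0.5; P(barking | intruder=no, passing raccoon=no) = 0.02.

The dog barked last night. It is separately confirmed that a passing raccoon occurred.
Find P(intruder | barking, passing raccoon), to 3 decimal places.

Enumerate both values of intruder and weight by the priors:
  P(barking | passing raccoon) = 0.73×0.805 + 0.85×0.195
        = 0.587650 + 0.165750 = 0.753400
The terms with intruder present sum to 0.165750, so
  P(intruder | barking, passing raccoon) = 0.165750 / 0.753400 ≈ 0.220

P(intruder | barking, passing raccoon) ≈ 0.220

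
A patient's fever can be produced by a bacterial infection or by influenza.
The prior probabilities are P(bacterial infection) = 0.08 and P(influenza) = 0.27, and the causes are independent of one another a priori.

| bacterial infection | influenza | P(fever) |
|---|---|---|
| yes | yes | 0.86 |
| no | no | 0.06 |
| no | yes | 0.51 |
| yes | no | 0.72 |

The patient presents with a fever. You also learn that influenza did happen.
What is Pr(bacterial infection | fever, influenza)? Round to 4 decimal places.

Pr(bacterial infection | fever, influenza) ≈ 0.1279

By total probability over both values of bacterial infection:
  P(fever | influenza) = 0.51·0.92 + 0.86·0.08
        = 0.469200 + 0.068800 = 0.538000
The terms with bacterial infection present sum to 0.068800, so
  P(bacterial infection | fever, influenza) = 0.068800 / 0.538000 ≈ 0.1279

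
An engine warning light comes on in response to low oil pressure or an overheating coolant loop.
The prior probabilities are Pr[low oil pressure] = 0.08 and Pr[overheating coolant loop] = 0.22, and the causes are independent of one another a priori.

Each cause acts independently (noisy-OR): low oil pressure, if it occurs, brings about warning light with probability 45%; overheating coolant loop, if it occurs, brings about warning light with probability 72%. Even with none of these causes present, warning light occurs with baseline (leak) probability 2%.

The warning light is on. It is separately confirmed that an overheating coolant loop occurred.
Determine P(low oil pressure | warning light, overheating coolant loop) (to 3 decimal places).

P(low oil pressure | warning light, overheating coolant loop) ≈ 0.092

Under noisy-OR, P(warning light | causes) = 1 − (1−0.02)·∏(1−qᵢ) over the active causes.
P(warning light | overheating coolant loop) = 0.7256*0.92 + 0.84908*0.08 = 0.667552 + 0.067926 = 0.735478
Of this, 0.067926 comes from 0.84908*0.08 (the low oil pressure=true cases).
Hence the posterior is 0.067926/0.735478 ≈ 0.092.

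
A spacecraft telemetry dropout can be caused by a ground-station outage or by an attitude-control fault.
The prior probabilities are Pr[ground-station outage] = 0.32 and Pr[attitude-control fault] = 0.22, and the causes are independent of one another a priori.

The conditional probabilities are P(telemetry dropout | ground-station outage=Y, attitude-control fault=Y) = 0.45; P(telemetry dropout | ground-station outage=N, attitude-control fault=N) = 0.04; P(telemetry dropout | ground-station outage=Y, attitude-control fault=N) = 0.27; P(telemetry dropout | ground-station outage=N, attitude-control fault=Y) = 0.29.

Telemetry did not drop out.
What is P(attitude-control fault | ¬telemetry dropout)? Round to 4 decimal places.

For the numerator, keep only attitude-control fault=true terms: 0.106216 + 0.038720 = 0.144936
Denominator P(¬telemetry dropout): 0.96·0.68·0.78 + 0.71·0.68·0.22 + 0.73·0.32·0.78 + 0.55·0.32·0.22 = 0.836328
Posterior = 0.144936 / 0.836328 ≈ 0.1733

P(attitude-control fault | ¬telemetry dropout) ≈ 0.1733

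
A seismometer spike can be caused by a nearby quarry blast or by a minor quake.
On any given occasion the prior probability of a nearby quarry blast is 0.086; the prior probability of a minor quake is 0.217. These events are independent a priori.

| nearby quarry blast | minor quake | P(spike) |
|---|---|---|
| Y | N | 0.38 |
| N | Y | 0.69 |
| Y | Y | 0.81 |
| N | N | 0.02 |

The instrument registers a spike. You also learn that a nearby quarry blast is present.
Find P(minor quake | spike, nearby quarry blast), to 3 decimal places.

Sum P(spike|·) weighted by the priors over both values of minor quake:
  P(spike | nearby quarry blast) = 0.38×0.783 + 0.81×0.217
        = 0.297540 + 0.175770 = 0.473310
Keeping only the minor quake-present terms gives 0.175770, so
  P(minor quake | spike, nearby quarry blast) = 0.175770 / 0.473310 ≈ 0.371

P(minor quake | spike, nearby quarry blast) ≈ 0.371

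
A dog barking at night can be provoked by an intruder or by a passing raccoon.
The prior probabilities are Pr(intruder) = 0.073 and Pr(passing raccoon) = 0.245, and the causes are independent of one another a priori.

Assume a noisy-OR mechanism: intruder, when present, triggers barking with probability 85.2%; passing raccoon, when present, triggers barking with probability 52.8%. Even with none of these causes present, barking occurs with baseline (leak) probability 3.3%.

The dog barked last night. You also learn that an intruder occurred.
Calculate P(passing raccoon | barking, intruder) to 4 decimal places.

Under noisy-OR, P(barking | causes) = 1 − (1−0.033)·∏(1−qᵢ) over the active causes.
For the numerator, keep only passing raccoon=true terms: 0.932449*0.245 = 0.228450
The normalizing constant is 0.856884*0.755 + 0.932449*0.245 = 0.875397
Posterior = 0.228450 / 0.875397 ≈ 0.2610

P(passing raccoon | barking, intruder) ≈ 0.2610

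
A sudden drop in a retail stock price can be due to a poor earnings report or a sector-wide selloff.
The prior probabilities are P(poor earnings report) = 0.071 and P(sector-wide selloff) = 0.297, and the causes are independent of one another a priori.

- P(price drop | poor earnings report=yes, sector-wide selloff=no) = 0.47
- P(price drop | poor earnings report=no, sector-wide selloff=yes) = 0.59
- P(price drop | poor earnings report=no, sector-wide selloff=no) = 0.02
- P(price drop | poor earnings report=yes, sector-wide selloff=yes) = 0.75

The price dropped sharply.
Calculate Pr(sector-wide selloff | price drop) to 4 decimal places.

P(price drop) = 0.02*0.929*0.703 + 0.59*0.929*0.297 + 0.47*0.071*0.703 + 0.75*0.071*0.297 = 0.013062 + 0.162789 + 0.023459 + 0.015815 = 0.215125
Restricting to configurations with sector-wide selloff present: 0.162789 + 0.015815 = 0.178604.
So P(sector-wide selloff | price drop) = 0.178604/0.215125 ≈ 0.8302.

Pr(sector-wide selloff | price drop) ≈ 0.8302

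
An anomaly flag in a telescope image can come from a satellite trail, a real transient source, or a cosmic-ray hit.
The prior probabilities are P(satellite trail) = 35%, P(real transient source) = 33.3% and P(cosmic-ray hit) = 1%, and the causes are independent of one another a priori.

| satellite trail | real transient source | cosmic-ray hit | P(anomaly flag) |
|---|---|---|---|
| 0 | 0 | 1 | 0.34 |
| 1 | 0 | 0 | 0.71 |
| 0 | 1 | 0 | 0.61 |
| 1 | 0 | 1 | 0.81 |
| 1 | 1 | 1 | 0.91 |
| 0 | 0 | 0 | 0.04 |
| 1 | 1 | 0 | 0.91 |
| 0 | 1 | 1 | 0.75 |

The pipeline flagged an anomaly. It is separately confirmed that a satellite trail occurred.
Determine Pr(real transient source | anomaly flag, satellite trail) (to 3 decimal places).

Pr(real transient source | anomaly flag, satellite trail) ≈ 0.390

By total probability over the 4 (real transient source, cosmic-ray hit) configurations:
  P(anomaly flag | satellite trail) = 0.71×0.667×0.99 + 0.81×0.667×0.01 + 0.91×0.333×0.99 + 0.91×0.333×0.01
        = 0.468834 + 0.005403 + 0.300000 + 0.003030 = 0.777267
Configurations with real transient source contribute 0.303030, so
  P(real transient source | anomaly flag, satellite trail) = 0.303030 / 0.777267 ≈ 0.390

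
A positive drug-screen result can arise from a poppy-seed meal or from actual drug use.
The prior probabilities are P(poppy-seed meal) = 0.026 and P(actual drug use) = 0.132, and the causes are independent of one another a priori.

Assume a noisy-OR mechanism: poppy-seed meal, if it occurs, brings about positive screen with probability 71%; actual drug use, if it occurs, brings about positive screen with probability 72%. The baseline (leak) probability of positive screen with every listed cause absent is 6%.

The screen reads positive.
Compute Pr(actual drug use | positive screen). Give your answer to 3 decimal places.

Under noisy-OR, P(positive screen | causes) = 1 − (1−0.06)·∏(1−qᵢ) over the active causes.
P(positive screen) = 0.06*0.974*0.868 + 0.7368*0.974*0.132 + 0.7274*0.026*0.868 + 0.923672*0.026*0.132 = 0.050726 + 0.094729 + 0.016416 + 0.003170 = 0.165041
The actual drug use-present share is 0.094729 + 0.003170 = 0.097899.
Hence the posterior is 0.097899/0.165041 ≈ 0.593.

Pr(actual drug use | positive screen) ≈ 0.593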